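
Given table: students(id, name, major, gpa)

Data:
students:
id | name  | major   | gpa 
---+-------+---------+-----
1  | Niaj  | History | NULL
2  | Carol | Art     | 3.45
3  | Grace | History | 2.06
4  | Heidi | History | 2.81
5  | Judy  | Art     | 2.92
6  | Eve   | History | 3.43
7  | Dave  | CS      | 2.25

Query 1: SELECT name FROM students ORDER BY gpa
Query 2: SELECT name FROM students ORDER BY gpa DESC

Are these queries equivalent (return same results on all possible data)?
No, not equivalent

Query 1 returns: [('Niaj',), ('Grace',), ('Dave',), ('Heidi',), ('Judy',), ('Eve',), ('Carol',)]
Query 2 returns: [('Carol',), ('Eve',), ('Judy',), ('Heidi',), ('Dave',), ('Grace',), ('Niaj',)]

Reason: ASC vs DESC gives opposite ordering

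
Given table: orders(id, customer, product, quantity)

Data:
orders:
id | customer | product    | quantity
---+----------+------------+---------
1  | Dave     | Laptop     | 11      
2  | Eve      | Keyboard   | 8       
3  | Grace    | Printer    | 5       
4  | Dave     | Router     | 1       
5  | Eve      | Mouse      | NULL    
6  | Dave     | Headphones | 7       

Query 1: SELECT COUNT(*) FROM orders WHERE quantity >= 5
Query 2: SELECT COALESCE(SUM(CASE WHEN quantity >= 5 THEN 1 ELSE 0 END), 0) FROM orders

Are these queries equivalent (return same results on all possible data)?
Yes, equivalent

Both queries return: [(4,)]

Reason: COUNT with WHERE vs conditional SUM (COALESCE handles empty-table NULL)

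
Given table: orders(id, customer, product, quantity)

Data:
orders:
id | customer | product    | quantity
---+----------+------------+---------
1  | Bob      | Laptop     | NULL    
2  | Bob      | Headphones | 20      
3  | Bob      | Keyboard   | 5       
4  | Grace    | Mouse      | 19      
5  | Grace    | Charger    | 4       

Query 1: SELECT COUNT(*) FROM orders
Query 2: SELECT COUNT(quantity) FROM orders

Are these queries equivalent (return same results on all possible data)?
No, not equivalent

Query 1 returns: [(5,)]
Query 2 returns: [(4,)]

Reason: COUNT(*) includes NULLs, COUNT(column) excludes them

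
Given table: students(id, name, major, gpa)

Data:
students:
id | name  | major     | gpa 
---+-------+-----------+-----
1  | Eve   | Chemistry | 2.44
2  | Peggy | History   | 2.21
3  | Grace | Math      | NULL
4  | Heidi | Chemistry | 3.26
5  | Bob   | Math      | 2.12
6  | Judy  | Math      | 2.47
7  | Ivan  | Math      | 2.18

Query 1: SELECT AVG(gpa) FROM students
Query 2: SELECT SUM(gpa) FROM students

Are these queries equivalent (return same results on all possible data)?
No, not equivalent

Query 1 returns: [(2.4466666666666668,)]
Query 2 returns: [(14.68,)]

Reason: AVG vs SUM give different aggregate values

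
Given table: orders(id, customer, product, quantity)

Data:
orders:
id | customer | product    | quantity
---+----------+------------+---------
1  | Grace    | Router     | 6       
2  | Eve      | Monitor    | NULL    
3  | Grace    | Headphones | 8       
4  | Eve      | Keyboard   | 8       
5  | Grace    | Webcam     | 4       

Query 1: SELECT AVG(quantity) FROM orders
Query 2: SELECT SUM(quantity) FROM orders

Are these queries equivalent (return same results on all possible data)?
No, not equivalent

Query 1 returns: [(6.5,)]
Query 2 returns: [(26,)]

Reason: AVG vs SUM give different aggregate values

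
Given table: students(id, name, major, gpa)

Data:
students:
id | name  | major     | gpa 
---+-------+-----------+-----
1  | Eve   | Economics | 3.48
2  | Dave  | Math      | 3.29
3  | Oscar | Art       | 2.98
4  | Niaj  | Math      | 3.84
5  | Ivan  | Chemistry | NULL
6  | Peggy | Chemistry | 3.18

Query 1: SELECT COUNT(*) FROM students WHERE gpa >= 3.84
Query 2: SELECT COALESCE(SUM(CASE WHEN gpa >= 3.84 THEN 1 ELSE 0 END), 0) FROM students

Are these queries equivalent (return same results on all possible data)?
Yes, equivalent

Both queries return: [(1,)]

Reason: COUNT with WHERE vs conditional SUM (COALESCE handles empty-table NULL)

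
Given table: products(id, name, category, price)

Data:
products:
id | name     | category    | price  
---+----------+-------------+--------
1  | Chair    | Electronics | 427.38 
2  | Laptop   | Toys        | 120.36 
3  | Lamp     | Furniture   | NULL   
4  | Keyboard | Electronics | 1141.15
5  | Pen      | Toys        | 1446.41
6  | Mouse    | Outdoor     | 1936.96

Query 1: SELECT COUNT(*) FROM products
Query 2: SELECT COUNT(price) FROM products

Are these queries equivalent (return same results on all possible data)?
No, not equivalent

Query 1 returns: [(6,)]
Query 2 returns: [(5,)]

Reason: COUNT(*) includes NULLs, COUNT(column) excludes them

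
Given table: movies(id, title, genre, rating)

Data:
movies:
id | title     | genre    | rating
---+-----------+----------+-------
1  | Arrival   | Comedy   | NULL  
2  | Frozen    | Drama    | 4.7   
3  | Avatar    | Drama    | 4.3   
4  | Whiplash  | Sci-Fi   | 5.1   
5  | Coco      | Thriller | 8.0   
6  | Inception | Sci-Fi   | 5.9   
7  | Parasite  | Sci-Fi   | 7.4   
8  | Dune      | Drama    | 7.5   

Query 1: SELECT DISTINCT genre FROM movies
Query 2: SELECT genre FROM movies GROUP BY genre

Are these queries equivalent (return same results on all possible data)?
Yes, equivalent

Both queries return: [('Comedy',), ('Drama',), ('Sci-Fi',), ('Thriller',)]

Reason: Both get unique genres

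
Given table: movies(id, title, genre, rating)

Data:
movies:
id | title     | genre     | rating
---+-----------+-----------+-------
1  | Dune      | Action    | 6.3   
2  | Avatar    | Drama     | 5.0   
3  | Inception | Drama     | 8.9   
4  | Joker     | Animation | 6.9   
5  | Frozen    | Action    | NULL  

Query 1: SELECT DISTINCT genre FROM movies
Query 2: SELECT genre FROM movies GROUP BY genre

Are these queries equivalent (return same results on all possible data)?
Yes, equivalent

Both queries return: [('Action',), ('Animation',), ('Drama',)]

Reason: Both get unique genres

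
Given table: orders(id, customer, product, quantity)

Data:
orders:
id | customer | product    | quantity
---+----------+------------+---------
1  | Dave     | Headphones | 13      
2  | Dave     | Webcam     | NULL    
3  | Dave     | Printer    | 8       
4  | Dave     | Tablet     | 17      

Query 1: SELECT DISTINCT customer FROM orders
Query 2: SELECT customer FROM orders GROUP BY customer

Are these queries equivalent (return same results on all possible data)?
Yes, equivalent

Both queries return: [('Dave',)]

Reason: Both get unique customers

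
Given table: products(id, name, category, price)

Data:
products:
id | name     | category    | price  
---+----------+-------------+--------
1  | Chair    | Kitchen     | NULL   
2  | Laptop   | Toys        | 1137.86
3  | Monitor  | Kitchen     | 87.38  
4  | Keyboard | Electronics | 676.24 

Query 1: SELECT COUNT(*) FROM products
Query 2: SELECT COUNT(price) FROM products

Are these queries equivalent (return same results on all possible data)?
No, not equivalent

Query 1 returns: [(4,)]
Query 2 returns: [(3,)]

Reason: COUNT(*) includes NULLs, COUNT(column) excludes them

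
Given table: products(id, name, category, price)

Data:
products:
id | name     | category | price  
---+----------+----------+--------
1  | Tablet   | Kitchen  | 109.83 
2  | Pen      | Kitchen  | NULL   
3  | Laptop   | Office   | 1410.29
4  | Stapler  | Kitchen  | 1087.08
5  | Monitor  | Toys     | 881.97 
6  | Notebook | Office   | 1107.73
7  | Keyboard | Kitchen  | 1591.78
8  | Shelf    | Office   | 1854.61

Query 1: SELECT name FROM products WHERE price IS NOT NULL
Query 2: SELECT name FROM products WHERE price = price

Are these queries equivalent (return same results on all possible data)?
Yes, equivalent

Both queries return: [('Keyboard',), ('Laptop',), ('Monitor',), ('Notebook',), ('Shelf',), ('Stapler',), ('Tablet',)]

Reason: IS NOT NULL vs self-equality (both exclude NULLs)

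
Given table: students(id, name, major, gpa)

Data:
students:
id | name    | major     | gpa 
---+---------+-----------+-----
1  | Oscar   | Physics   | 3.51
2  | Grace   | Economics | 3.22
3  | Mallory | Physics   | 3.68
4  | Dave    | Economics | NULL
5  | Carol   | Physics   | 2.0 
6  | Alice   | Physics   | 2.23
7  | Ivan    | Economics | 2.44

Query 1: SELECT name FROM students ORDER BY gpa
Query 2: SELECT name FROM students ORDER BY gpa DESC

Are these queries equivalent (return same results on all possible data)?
No, not equivalent

Query 1 returns: [('Dave',), ('Carol',), ('Alice',), ('Ivan',), ('Grace',), ('Oscar',), ('Mallory',)]
Query 2 returns: [('Mallory',), ('Oscar',), ('Grace',), ('Ivan',), ('Alice',), ('Carol',), ('Dave',)]

Reason: ASC vs DESC gives opposite ordering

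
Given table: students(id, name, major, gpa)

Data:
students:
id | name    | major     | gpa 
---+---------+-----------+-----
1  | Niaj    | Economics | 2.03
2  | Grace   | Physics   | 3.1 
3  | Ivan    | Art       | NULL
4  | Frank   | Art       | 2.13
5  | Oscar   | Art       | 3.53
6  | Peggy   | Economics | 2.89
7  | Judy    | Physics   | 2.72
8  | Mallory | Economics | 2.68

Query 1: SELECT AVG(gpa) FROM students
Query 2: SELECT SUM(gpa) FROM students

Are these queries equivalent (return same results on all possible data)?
No, not equivalent

Query 1 returns: [(2.7257142857142855,)]
Query 2 returns: [(19.08,)]

Reason: AVG vs SUM give different aggregate values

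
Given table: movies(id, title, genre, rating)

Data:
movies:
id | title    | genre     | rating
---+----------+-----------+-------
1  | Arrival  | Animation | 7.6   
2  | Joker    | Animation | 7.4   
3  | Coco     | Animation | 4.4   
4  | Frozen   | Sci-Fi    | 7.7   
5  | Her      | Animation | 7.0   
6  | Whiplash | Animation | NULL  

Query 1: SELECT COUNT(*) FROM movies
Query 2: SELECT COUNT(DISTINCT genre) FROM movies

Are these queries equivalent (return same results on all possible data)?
No, not equivalent

Query 1 returns: [(6,)]
Query 2 returns: [(2,)]

Reason: COUNT(*) counts rows, COUNT(DISTINCT genre) counts unique genres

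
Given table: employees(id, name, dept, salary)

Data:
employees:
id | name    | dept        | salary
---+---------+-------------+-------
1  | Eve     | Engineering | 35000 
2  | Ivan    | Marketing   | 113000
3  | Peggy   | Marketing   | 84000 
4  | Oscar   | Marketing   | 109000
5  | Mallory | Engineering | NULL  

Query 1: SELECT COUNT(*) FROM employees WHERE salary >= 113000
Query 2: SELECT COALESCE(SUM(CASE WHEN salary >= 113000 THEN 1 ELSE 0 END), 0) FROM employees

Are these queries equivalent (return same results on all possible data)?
Yes, equivalent

Both queries return: [(1,)]

Reason: COUNT with WHERE vs conditional SUM (COALESCE handles empty-table NULL)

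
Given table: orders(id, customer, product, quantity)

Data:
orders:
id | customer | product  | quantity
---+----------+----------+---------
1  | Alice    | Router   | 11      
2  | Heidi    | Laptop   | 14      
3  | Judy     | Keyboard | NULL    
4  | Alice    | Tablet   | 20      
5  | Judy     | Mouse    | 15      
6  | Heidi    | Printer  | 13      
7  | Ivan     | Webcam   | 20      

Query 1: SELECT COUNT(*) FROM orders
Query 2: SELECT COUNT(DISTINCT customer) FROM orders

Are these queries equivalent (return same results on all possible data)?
No, not equivalent

Query 1 returns: [(7,)]
Query 2 returns: [(4,)]

Reason: COUNT(*) counts rows, COUNT(DISTINCT customer) counts unique customers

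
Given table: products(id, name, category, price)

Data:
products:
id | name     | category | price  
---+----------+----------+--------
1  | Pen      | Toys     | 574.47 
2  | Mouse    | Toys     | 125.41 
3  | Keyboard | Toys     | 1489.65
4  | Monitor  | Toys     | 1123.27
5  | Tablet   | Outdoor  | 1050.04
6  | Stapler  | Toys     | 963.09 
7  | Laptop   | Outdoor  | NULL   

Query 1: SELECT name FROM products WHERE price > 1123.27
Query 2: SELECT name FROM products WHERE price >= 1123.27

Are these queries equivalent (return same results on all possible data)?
No, not equivalent

Query 1 returns: [('Keyboard',)]
Query 2 returns: [('Keyboard',), ('Monitor',)]

Reason: > vs >= gives different results when price = 1123.27 exists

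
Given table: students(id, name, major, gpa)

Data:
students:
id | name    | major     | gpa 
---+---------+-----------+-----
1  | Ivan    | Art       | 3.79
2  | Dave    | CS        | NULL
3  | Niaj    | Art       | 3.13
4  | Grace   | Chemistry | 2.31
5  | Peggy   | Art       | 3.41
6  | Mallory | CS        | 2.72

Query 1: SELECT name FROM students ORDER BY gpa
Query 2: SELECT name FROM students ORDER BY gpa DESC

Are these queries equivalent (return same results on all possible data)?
No, not equivalent

Query 1 returns: [('Dave',), ('Grace',), ('Mallory',), ('Niaj',), ('Peggy',), ('Ivan',)]
Query 2 returns: [('Ivan',), ('Peggy',), ('Niaj',), ('Mallory',), ('Grace',), ('Dave',)]

Reason: ASC vs DESC gives opposite ordering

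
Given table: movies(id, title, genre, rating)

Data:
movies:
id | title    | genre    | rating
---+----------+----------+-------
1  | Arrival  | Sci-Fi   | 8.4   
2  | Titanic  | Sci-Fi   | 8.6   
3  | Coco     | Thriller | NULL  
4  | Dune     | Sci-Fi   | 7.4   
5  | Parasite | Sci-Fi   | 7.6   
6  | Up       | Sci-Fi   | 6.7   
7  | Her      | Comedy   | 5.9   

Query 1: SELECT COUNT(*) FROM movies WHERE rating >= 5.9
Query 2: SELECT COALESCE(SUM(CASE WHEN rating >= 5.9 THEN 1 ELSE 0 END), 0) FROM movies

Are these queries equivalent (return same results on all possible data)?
Yes, equivalent

Both queries return: [(6,)]

Reason: COUNT with WHERE vs conditional SUM (COALESCE handles empty-table NULL)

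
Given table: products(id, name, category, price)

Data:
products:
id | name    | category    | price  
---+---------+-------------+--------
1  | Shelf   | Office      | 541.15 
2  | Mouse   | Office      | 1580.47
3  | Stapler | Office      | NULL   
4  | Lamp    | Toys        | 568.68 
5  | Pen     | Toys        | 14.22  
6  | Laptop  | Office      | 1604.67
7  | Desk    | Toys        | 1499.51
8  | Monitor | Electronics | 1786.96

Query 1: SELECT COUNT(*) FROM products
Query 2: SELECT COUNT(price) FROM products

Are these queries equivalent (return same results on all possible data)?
No, not equivalent

Query 1 returns: [(8,)]
Query 2 returns: [(7,)]

Reason: COUNT(*) includes NULLs, COUNT(column) excludes them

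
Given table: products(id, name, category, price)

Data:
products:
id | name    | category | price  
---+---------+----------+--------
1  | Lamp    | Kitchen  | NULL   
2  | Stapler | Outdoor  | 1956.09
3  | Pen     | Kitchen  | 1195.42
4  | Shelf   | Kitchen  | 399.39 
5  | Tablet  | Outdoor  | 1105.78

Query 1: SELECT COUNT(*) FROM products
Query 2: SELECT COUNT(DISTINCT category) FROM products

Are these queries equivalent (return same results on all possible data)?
No, not equivalent

Query 1 returns: [(5,)]
Query 2 returns: [(2,)]

Reason: COUNT(*) counts rows, COUNT(DISTINCT category) counts unique categorys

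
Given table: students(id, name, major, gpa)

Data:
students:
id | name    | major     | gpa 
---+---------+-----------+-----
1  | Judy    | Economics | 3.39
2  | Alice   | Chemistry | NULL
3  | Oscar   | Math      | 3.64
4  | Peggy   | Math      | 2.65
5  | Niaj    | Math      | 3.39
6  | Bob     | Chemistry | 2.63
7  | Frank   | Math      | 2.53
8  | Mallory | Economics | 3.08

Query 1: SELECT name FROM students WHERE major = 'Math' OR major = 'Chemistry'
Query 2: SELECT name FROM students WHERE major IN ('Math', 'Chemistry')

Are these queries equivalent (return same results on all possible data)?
Yes, equivalent

Both queries return: [('Alice',), ('Bob',), ('Frank',), ('Niaj',), ('Oscar',), ('Peggy',)]

Reason: OR vs IN are equivalent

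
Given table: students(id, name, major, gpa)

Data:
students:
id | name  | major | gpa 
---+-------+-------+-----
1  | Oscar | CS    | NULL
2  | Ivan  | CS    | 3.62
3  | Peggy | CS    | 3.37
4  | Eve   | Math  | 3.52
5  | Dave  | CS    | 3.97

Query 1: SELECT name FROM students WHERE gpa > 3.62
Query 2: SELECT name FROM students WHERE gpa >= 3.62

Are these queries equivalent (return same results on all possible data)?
No, not equivalent

Query 1 returns: [('Dave',)]
Query 2 returns: [('Ivan',), ('Dave',)]

Reason: > vs >= gives different results when gpa = 3.62 exists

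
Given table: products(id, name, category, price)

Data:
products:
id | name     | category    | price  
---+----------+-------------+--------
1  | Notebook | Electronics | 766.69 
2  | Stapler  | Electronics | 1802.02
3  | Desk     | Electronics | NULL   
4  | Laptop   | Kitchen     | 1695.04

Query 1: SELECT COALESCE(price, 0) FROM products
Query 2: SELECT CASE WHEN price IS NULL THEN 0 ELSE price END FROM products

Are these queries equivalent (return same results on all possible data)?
Yes, equivalent

Both queries return: [(0,), (766.69,), (1695.04,), (1802.02,)]

Reason: COALESCE vs CASE for NULL handling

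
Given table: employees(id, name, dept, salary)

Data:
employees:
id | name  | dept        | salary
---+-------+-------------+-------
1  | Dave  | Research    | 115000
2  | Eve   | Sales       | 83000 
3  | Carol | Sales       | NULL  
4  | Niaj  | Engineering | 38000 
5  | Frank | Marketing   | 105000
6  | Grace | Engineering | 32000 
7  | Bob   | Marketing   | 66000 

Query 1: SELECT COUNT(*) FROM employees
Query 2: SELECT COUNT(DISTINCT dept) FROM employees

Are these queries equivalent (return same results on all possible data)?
No, not equivalent

Query 1 returns: [(7,)]
Query 2 returns: [(4,)]

Reason: COUNT(*) counts rows, COUNT(DISTINCT dept) counts unique depts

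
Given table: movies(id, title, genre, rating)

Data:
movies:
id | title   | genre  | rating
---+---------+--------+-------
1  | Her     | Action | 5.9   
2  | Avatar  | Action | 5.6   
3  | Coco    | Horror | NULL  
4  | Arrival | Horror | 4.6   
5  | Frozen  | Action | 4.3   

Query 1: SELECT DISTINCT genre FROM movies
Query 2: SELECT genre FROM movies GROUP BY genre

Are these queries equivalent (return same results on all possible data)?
Yes, equivalent

Both queries return: [('Action',), ('Horror',)]

Reason: Both get unique genres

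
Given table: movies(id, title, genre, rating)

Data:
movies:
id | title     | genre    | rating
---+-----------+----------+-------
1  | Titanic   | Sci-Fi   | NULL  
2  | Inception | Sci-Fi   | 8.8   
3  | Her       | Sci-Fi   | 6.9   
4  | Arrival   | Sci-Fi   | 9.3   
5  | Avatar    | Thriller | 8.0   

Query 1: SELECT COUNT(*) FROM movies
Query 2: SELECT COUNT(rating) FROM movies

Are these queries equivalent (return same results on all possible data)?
No, not equivalent

Query 1 returns: [(5,)]
Query 2 returns: [(4,)]

Reason: COUNT(*) includes NULLs, COUNT(column) excludes them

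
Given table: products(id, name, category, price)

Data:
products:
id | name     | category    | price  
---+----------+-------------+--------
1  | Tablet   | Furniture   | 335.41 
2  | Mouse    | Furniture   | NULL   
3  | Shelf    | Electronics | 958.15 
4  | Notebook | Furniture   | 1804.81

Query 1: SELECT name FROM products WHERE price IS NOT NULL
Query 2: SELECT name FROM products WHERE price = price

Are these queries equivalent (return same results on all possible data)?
Yes, equivalent

Both queries return: [('Notebook',), ('Shelf',), ('Tablet',)]

Reason: IS NOT NULL vs self-equality (both exclude NULLs)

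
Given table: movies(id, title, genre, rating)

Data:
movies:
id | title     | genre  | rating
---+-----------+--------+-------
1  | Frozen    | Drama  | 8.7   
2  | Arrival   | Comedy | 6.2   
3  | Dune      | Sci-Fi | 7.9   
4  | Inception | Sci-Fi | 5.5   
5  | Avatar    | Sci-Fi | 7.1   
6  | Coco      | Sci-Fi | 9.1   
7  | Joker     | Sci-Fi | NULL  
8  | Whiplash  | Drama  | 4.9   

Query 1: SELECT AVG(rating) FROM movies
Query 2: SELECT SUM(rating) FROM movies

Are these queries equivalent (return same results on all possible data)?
No, not equivalent

Query 1 returns: [(7.057142857142857,)]
Query 2 returns: [(49.4,)]

Reason: AVG vs SUM give different aggregate values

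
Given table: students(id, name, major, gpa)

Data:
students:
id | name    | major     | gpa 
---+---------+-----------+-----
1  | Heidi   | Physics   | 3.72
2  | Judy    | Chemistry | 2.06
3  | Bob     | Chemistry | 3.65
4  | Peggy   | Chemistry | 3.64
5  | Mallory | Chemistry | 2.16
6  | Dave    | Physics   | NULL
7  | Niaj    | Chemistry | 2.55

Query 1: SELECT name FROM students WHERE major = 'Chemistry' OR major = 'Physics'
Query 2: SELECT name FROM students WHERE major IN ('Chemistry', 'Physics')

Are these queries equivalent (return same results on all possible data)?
Yes, equivalent

Both queries return: [('Bob',), ('Dave',), ('Heidi',), ('Judy',), ('Mallory',), ('Niaj',), ('Peggy',)]

Reason: OR vs IN are equivalent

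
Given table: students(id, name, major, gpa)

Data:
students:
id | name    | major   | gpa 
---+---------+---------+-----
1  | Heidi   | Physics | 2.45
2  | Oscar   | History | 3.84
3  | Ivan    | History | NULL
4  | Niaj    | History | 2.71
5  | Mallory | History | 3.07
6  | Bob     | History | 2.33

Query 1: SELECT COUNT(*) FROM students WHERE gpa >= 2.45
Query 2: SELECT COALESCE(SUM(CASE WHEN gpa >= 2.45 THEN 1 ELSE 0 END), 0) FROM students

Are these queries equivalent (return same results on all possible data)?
Yes, equivalent

Both queries return: [(4,)]

Reason: COUNT with WHERE vs conditional SUM (COALESCE handles empty-table NULL)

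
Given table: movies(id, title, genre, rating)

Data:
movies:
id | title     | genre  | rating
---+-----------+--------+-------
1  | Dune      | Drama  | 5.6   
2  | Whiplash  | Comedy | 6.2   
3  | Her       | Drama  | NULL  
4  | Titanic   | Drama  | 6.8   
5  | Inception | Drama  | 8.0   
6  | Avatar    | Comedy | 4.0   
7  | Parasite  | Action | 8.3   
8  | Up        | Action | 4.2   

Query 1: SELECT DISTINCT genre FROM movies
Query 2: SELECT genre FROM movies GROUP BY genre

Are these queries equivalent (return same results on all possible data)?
Yes, equivalent

Both queries return: [('Action',), ('Comedy',), ('Drama',)]

Reason: Both get unique genres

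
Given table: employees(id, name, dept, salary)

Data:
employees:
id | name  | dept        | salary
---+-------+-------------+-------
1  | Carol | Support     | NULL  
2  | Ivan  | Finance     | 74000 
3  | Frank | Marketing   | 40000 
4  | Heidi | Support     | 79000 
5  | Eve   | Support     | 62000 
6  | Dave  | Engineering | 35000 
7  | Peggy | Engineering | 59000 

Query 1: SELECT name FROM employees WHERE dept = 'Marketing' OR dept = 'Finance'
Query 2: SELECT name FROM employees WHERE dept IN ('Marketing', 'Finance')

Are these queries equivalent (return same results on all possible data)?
Yes, equivalent

Both queries return: [('Frank',), ('Ivan',)]

Reason: OR vs IN are equivalent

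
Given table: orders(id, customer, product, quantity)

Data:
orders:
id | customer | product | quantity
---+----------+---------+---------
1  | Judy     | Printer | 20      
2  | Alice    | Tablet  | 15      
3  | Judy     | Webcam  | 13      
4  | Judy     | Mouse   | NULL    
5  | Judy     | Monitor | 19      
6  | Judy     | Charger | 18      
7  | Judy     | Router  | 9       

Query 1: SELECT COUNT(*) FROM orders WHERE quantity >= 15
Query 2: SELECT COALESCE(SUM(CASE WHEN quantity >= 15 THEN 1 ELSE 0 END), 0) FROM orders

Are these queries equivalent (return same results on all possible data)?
Yes, equivalent

Both queries return: [(4,)]

Reason: COUNT with WHERE vs conditional SUM (COALESCE handles empty-table NULL)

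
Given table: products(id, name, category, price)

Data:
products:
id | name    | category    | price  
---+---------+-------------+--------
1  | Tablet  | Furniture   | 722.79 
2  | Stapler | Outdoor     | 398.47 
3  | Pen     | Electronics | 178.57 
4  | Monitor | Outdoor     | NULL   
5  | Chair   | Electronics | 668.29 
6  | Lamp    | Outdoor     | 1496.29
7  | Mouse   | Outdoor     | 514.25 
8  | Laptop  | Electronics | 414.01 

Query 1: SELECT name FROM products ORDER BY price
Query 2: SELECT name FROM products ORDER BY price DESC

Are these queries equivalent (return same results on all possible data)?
No, not equivalent

Query 1 returns: [('Monitor',), ('Pen',), ('Stapler',), ('Laptop',), ('Mouse',), ('Chair',), ('Tablet',), ('Lamp',)]
Query 2 returns: [('Lamp',), ('Tablet',), ('Chair',), ('Mouse',), ('Laptop',), ('Stapler',), ('Pen',), ('Monitor',)]

Reason: ASC vs DESC gives opposite ordering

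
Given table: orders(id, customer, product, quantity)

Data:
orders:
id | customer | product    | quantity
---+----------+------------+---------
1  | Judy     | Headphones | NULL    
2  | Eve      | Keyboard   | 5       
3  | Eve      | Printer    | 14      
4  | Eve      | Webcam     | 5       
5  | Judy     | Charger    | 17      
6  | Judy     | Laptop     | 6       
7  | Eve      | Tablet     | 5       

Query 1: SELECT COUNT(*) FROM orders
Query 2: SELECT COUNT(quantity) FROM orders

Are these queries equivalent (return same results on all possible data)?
No, not equivalent

Query 1 returns: [(7,)]
Query 2 returns: [(6,)]

Reason: COUNT(*) includes NULLs, COUNT(column) excludes them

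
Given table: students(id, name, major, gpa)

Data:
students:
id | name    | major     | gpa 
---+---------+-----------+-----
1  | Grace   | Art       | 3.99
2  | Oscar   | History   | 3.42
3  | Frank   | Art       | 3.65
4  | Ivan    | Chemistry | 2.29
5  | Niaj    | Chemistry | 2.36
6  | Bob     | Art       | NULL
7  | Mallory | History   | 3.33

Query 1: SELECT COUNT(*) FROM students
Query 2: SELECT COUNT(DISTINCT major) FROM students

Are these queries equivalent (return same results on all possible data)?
No, not equivalent

Query 1 returns: [(7,)]
Query 2 returns: [(3,)]

Reason: COUNT(*) counts rows, COUNT(DISTINCT major) counts unique majors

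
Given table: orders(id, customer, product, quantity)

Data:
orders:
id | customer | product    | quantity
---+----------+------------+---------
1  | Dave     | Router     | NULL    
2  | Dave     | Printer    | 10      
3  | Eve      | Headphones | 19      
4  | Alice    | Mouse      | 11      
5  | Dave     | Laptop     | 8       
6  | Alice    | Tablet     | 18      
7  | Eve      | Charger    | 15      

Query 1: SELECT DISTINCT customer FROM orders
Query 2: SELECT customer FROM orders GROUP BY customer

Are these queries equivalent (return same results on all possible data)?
Yes, equivalent

Both queries return: [('Alice',), ('Dave',), ('Eve',)]

Reason: Both get unique customers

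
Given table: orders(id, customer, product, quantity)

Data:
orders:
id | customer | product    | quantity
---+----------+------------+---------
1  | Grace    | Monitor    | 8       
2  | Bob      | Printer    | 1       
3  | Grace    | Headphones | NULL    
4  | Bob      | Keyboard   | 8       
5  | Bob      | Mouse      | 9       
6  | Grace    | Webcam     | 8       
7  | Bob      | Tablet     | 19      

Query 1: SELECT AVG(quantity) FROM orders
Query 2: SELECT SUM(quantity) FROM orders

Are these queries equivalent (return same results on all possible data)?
No, not equivalent

Query 1 returns: [(8.833333333333334,)]
Query 2 returns: [(53,)]

Reason: AVG vs SUM give different aggregate values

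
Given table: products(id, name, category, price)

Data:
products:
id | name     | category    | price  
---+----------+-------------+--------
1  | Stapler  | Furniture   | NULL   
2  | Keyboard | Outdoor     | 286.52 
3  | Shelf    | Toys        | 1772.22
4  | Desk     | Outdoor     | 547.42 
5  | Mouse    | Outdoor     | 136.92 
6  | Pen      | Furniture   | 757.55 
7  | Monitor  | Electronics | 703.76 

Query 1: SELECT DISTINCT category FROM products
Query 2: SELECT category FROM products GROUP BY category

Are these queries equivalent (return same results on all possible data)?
Yes, equivalent

Both queries return: [('Electronics',), ('Furniture',), ('Outdoor',), ('Toys',)]

Reason: Both get unique categorys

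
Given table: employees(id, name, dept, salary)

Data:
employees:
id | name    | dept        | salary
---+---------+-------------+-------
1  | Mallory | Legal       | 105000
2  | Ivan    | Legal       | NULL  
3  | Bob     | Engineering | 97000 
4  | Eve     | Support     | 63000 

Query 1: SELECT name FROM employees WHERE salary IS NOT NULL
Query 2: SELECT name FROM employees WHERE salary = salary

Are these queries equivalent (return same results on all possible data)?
Yes, equivalent

Both queries return: [('Bob',), ('Eve',), ('Mallory',)]

Reason: IS NOT NULL vs self-equality (both exclude NULLs)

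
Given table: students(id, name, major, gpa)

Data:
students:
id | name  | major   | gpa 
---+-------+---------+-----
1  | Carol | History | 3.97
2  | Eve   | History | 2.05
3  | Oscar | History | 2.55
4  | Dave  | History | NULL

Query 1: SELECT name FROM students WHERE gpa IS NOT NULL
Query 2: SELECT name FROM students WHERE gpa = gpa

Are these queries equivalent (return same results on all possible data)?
Yes, equivalent

Both queries return: [('Carol',), ('Eve',), ('Oscar',)]

Reason: IS NOT NULL vs self-equality (both exclude NULLs)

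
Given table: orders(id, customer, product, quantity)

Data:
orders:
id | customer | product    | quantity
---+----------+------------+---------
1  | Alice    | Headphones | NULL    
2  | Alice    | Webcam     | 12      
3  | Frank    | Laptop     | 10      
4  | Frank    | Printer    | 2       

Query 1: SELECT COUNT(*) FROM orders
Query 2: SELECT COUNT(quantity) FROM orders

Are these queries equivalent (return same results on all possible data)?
No, not equivalent

Query 1 returns: [(4,)]
Query 2 returns: [(3,)]

Reason: COUNT(*) includes NULLs, COUNT(column) excludes them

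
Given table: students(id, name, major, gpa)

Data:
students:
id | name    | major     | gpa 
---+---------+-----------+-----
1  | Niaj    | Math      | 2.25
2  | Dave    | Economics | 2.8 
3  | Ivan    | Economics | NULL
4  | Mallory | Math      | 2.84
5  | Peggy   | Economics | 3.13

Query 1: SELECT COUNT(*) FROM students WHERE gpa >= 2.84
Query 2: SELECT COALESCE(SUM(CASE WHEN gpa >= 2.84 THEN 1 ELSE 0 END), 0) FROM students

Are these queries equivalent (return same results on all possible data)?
Yes, equivalent

Both queries return: [(2,)]

Reason: COUNT with WHERE vs conditional SUM (COALESCE handles empty-table NULL)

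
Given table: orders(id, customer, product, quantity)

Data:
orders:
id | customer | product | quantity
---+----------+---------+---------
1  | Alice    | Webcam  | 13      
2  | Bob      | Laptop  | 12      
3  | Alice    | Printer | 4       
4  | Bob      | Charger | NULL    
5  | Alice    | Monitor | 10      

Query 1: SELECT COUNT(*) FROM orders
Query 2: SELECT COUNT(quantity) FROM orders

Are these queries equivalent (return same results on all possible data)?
No, not equivalent

Query 1 returns: [(5,)]
Query 2 returns: [(4,)]

Reason: COUNT(*) includes NULLs, COUNT(column) excludes them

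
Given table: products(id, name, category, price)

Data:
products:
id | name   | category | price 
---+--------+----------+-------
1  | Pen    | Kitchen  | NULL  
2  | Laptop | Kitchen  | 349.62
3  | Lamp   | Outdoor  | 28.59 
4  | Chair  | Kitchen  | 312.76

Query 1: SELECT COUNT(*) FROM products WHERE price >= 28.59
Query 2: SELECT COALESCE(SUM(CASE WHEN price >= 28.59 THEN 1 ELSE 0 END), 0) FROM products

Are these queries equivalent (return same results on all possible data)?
Yes, equivalent

Both queries return: [(3,)]

Reason: COUNT with WHERE vs conditional SUM (COALESCE handles empty-table NULL)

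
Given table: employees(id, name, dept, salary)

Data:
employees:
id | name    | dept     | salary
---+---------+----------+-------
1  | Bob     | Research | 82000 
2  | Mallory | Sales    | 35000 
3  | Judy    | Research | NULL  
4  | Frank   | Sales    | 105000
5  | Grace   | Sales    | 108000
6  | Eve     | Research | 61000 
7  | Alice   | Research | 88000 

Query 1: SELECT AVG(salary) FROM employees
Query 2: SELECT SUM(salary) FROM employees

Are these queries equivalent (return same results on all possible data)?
No, not equivalent

Query 1 returns: [(79833.33333333333,)]
Query 2 returns: [(479000,)]

Reason: AVG vs SUM give different aggregate values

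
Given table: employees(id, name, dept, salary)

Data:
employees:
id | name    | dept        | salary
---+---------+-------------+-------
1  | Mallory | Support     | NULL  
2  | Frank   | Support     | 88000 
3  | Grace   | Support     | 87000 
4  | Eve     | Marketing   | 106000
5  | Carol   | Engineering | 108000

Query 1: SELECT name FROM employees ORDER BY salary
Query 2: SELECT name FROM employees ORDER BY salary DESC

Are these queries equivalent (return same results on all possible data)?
No, not equivalent

Query 1 returns: [('Mallory',), ('Grace',), ('Frank',), ('Eve',), ('Carol',)]
Query 2 returns: [('Carol',), ('Eve',), ('Frank',), ('Grace',), ('Mallory',)]

Reason: ASC vs DESC gives opposite ordering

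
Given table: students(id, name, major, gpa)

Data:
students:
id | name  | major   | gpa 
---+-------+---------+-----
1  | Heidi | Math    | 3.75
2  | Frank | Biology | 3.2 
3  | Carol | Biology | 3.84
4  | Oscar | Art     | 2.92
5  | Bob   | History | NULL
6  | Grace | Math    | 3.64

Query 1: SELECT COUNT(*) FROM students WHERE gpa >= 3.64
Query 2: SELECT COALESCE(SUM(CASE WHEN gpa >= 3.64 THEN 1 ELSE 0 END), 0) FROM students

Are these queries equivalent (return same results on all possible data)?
Yes, equivalent

Both queries return: [(3,)]

Reason: COUNT with WHERE vs conditional SUM (COALESCE handles empty-table NULL)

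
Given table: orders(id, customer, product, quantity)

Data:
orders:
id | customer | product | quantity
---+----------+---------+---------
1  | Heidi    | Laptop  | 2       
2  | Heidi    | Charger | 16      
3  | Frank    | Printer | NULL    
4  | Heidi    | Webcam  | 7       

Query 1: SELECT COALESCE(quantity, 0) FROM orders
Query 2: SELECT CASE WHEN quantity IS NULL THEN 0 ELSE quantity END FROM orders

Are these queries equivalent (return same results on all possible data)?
Yes, equivalent

Both queries return: [(0,), (2,), (7,), (16,)]

Reason: COALESCE vs CASE for NULL handling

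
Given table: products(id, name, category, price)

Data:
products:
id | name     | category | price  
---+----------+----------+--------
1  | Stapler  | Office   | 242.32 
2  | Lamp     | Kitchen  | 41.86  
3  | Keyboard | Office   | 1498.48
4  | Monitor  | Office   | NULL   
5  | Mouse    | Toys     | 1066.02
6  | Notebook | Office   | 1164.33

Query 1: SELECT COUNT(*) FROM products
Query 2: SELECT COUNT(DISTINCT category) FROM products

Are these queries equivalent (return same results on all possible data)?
No, not equivalent

Query 1 returns: [(6,)]
Query 2 returns: [(3,)]

Reason: COUNT(*) counts rows, COUNT(DISTINCT category) counts unique categorys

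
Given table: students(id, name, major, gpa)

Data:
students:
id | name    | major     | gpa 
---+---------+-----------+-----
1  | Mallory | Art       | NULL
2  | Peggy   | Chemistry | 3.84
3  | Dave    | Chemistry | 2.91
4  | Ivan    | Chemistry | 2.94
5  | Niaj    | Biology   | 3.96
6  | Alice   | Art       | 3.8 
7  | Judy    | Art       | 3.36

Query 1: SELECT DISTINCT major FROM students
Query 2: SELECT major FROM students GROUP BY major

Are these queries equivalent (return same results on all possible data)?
Yes, equivalent

Both queries return: [('Art',), ('Biology',), ('Chemistry',)]

Reason: Both get unique majors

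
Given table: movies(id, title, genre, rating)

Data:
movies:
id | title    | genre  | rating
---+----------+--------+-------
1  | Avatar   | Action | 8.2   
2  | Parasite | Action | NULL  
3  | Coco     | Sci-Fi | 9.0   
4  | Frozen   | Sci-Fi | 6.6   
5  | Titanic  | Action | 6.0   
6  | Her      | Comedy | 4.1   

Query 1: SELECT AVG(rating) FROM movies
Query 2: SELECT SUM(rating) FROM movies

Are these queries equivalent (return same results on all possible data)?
No, not equivalent

Query 1 returns: [(6.779999999999999,)]
Query 2 returns: [(33.9,)]

Reason: AVG vs SUM give different aggregate values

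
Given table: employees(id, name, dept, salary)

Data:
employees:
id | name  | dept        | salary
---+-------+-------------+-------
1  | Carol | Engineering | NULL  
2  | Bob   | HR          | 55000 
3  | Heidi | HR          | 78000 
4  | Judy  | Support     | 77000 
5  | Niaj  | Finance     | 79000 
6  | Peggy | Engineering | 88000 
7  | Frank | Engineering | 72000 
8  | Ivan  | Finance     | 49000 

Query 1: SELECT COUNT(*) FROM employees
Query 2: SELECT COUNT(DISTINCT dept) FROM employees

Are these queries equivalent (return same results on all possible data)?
No, not equivalent

Query 1 returns: [(8,)]
Query 2 returns: [(4,)]

Reason: COUNT(*) counts rows, COUNT(DISTINCT dept) counts unique depts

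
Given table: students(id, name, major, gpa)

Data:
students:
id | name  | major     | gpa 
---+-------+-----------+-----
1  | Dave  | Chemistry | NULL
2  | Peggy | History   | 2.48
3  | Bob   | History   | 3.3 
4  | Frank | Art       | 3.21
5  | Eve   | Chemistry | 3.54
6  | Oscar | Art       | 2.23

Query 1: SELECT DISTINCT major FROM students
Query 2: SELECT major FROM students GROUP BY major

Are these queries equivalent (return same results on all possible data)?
Yes, equivalent

Both queries return: [('Art',), ('Chemistry',), ('History',)]

Reason: Both get unique majors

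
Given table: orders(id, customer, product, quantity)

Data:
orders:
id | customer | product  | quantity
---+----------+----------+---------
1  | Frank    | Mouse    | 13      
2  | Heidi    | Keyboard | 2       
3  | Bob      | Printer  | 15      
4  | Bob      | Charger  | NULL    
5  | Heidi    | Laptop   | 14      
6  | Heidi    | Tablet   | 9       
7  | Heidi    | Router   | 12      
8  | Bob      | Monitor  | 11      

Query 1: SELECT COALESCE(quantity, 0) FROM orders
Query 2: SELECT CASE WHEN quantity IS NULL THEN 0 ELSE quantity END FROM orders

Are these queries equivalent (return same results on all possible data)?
Yes, equivalent

Both queries return: [(0,), (2,), (9,), (11,), (12,), (13,), (14,), (15,)]

Reason: COALESCE vs CASE for NULL handling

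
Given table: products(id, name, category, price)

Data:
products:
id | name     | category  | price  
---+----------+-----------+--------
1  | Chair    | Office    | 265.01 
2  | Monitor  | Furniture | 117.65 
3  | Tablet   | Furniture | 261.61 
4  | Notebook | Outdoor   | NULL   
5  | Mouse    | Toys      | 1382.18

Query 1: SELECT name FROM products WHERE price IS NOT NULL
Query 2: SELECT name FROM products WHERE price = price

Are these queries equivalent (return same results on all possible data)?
Yes, equivalent

Both queries return: [('Chair',), ('Monitor',), ('Mouse',), ('Tablet',)]

Reason: IS NOT NULL vs self-equality (both exclude NULLs)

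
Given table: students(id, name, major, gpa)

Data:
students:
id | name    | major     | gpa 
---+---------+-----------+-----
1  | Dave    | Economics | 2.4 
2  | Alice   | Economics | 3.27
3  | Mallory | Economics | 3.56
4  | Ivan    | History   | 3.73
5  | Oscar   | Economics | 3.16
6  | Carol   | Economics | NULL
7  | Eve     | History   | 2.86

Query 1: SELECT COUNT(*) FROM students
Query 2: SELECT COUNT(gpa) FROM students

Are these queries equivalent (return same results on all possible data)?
No, not equivalent

Query 1 returns: [(7,)]
Query 2 returns: [(6,)]

Reason: COUNT(*) includes NULLs, COUNT(column) excludes them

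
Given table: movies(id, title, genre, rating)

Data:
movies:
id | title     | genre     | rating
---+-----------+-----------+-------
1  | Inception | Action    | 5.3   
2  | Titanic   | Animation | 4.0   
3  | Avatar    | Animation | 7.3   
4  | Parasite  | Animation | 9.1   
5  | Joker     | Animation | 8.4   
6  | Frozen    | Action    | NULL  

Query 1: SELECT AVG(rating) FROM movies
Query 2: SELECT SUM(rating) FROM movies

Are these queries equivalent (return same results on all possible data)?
No, not equivalent

Query 1 returns: [(6.82,)]
Query 2 returns: [(34.1,)]

Reason: AVG vs SUM give different aggregate values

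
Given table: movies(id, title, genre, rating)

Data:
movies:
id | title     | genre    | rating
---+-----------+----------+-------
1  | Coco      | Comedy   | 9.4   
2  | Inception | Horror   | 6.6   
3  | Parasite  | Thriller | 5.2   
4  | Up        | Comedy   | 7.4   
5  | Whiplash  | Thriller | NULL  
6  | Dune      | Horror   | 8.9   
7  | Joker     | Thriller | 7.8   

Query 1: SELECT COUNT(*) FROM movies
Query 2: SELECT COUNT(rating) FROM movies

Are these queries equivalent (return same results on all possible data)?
No, not equivalent

Query 1 returns: [(7,)]
Query 2 returns: [(6,)]

Reason: COUNT(*) includes NULLs, COUNT(column) excludes them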